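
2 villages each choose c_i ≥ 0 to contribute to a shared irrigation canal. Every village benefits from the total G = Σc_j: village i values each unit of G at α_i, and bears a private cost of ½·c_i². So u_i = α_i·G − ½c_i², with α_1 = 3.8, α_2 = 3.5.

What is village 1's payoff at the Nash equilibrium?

Village i's FOC: ∂u_i/∂c_i = α_i − c_i = 0, so c_i* = α_i.
NE contributions = (3.8, 3.5); G = 7.3.
u_1 = α_1·G − ½·(c_1)² = 3.8·7.3 − ½·3.8² = 20.52.

20.52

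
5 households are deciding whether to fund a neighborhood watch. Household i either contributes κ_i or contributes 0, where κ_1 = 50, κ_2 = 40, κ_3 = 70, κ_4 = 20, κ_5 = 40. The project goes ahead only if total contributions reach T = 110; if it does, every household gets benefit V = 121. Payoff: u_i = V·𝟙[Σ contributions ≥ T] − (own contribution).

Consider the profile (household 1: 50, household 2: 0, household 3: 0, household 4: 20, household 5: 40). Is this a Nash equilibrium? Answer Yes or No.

Total = 110 ≥ 110: provided.
Household 1 (pledges 50, payoff 71): dropping to 0 → total 60, payoff 0. No gain.
Household 2 (pledges 0, payoff 121): pledging 40 → total 150, payoff 81. No gain.
Household 3 (pledges 0, payoff 121): pledging 70 → total 180, payoff 51. No gain.
Household 4 (pledges 20, payoff 101): dropping to 0 → total 90, payoff 0. No gain.
Household 5 (pledges 40, payoff 81): dropping to 0 → total 70, payoff 0. No gain.

Yes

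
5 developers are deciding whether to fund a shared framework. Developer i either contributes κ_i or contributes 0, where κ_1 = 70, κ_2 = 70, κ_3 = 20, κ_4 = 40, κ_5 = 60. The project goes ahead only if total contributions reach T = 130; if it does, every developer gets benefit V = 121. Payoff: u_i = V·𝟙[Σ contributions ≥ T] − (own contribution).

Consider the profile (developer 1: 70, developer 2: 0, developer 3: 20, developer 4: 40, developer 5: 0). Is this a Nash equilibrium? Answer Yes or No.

Total = 130 ≥ 130: provided.
Developer 1 (pledges 70, payoff 51): dropping to 0 → total 60, payoff 0. No gain.
Developer 2 (pledges 0, payoff 121): pledging 70 → total 200, payoff 51. No gain.
Developer 3 (pledges 20, payoff 101): dropping to 0 → total 110, payoff 0. No gain.
Developer 4 (pledges 40, payoff 81): dropping to 0 → total 90, payoff 0. No gain.
Developer 5 (pledges 0, payoff 121): pledging 60 → total 190, payoff 61. No gain.

Yes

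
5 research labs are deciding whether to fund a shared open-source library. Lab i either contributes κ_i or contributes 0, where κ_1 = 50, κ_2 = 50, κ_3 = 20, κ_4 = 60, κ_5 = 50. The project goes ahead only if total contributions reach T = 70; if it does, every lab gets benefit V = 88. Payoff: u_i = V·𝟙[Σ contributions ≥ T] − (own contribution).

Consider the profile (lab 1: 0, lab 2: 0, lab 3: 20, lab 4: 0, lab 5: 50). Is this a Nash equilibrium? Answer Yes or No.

Total = 70 ≥ 70: provided.
Lab 1 (pledges 0, payoff 88): pledging 50 → total 120, payoff 38. No gain.
Lab 2 (pledges 0, payoff 88): pledging 50 → total 120, payoff 38. No gain.
Lab 3 (pledges 20, payoff 68): dropping to 0 → total 50, payoff 0. No gain.
Lab 4 (pledges 0, payoff 88): pledging 60 → total 130, payoff 28. No gain.
Lab 5 (pledges 50, payoff 38): dropping to 0 → total 20, payoff 0. No gain.

Yes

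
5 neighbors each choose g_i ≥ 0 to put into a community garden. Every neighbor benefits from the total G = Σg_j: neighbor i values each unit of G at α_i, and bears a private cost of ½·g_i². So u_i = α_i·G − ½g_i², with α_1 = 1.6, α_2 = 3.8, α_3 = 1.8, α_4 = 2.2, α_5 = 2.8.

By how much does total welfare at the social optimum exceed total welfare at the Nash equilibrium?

Neighbor i's FOC: ∂u_i/∂g_i = α_i − g_i = 0, so g_i* = α_i.
NE contributions = (1.6, 3.8, 1.8, 2.2, 2.8); G = 12.2.
W^NE = (Σα)·G − ½Σα_i² = 12.2² − ½·32.92 = 132.38.
Planner sets g_i = Σα_j = 12.2 for every i, so G^SO = 5·12.2 = 61.
W^SO = (Σα)·G^SO − ½·5·(Σα)² = (5/2)·12.2² = 372.1.
Deadweight loss = W^SO − W^NE = 239.72.

239.72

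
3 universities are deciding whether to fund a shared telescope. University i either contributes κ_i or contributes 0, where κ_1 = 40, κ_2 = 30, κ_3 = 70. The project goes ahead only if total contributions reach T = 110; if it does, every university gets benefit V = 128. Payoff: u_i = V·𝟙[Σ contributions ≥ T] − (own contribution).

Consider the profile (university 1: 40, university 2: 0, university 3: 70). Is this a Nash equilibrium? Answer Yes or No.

Total = 110 ≥ 110: provided.
University 1 (pledges 40, payoff 88): dropping to 0 → total 70, payoff 0. No gain.
University 2 (pledges 0, payoff 128): pledging 30 → total 140, payoff 98. No gain.
University 3 (pledges 70, payoff 58): dropping to 0 → total 40, payoff 0. No gain.

Yes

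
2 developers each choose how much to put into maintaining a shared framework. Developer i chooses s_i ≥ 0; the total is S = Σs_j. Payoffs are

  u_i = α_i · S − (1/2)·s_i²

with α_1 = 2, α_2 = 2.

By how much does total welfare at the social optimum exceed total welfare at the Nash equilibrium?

Developer i's FOC: ∂u_i/∂s_i = α_i − s_i = 0, so s_i* = α_i.
NE contributions = (2, 2); S = 4.
W^NE = (Σα)·S − ½Σα_i² = 4² − ½·8 = 12.
Planner sets s_i = Σα_j = 4 for every i, so S^SO = 2·4 = 8.
W^SO = (Σα)·S^SO − ½·2·(Σα)² = (2/2)·4² = 16.
Deadweight loss = W^SO − W^NE = 4.

4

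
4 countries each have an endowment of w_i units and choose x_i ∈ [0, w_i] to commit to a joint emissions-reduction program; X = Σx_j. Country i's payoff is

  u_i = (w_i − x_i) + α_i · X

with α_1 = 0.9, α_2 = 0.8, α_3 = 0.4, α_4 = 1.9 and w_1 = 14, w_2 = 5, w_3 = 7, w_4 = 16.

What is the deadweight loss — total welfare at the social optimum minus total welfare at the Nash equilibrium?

∂u_i/∂x_i = α_i − 1, so country i contributes w_i if α_i > 1, else 0.
α_i > 1 for i ∈ {4}; NE contributions (0, 0, 0, 16), X = 16.
W^NE = Σw_i − X^NE + (Σα_i)·X^NE = 42 + 3·16 = 90.
Planner: ∂(Σu_j)/∂x_i = Σα_j − 1 = 3 > 0, so everyone contributes w_i; X^SO = 42, W^SO = 42 + 3·42 = 168.
Deadweight loss = 78.

78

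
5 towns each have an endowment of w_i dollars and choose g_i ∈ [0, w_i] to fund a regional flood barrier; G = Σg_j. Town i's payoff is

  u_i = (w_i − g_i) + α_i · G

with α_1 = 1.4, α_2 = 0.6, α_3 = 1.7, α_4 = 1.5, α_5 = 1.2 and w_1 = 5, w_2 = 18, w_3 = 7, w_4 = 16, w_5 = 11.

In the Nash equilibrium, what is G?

∂u_i/∂g_i = α_i − 1, so town i contributes w_i if α_i > 1, else 0.
α_i > 1 for i ∈ {1, 3, 4, 5}; NE contributions (5, 0, 7, 16, 11), G = 39.

39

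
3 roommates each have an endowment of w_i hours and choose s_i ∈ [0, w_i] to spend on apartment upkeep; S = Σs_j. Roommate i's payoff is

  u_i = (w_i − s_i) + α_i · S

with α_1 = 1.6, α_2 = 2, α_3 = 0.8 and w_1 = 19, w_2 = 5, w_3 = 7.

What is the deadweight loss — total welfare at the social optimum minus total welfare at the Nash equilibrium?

∂u_i/∂s_i = α_i − 1, so roommate i contributes w_i if α_i > 1, else 0.
α_i > 1 for i ∈ {1, 2}; NE contributions (19, 5, 0), S = 24.
W^NE = Σw_i − S^NE + (Σα_i)·S^NE = 31 + 3.4·24 = 112.6.
Planner: ∂(Σu_j)/∂s_i = Σα_j − 1 = 3.4 > 0, so everyone contributes w_i; S^SO = 31, W^SO = 31 + 3.4·31 = 136.4.
Deadweight loss = 23.8.

23.8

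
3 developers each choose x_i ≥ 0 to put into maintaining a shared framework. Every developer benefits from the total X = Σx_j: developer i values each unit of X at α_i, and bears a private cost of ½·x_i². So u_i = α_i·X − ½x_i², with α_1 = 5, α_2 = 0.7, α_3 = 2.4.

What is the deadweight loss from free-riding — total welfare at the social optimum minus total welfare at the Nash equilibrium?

Developer i's FOC: ∂u_i/∂x_i = α_i − x_i = 0, so x_i* = α_i.
NE contributions = (5, 0.7, 2.4); X = 8.1.
W^NE = (Σα)·X − ½Σα_i² = 8.1² − ½·31.25 = 49.985.
Planner sets x_i = Σα_j = 8.1 for every i, so X^SO = 3·8.1 = 24.3.
W^SO = (Σα)·X^SO − ½·3·(Σα)² = (3/2)·8.1² = 98.415.
Deadweight loss = W^SO − W^NE = 48.43.

48.43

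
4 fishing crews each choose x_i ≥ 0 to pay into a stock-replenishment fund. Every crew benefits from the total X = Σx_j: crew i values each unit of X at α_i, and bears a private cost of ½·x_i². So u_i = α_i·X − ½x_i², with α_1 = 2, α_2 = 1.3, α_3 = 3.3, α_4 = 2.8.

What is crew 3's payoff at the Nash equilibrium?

25.575

Crew i's FOC: ∂u_i/∂x_i = α_i − x_i = 0, so x_i* = α_i.
NE contributions = (2, 1.3, 3.3, 2.8); X = 9.4.
u_3 = α_3·X − ½·(x_3)² = 3.3·9.4 − ½·3.3² = 25.575.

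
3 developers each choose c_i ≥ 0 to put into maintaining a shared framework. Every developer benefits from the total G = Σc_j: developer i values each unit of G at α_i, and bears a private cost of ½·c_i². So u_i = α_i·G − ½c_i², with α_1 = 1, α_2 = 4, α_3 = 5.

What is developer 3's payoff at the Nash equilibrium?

37.5

Developer i's FOC: ∂u_i/∂c_i = α_i − c_i = 0, so c_i* = α_i.
NE contributions = (1, 4, 5); G = 10.
u_3 = α_3·G − ½·(c_3)² = 5·10 − ½·5² = 37.5.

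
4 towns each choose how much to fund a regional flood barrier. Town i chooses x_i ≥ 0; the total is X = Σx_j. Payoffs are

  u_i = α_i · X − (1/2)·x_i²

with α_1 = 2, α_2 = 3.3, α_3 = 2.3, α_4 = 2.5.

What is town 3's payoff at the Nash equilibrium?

Town i's FOC: ∂u_i/∂x_i = α_i − x_i = 0, so x_i* = α_i.
NE contributions = (2, 3.3, 2.3, 2.5); X = 10.1.
u_3 = α_3·X − ½·(x_3)² = 2.3·10.1 − ½·2.3² = 20.585.

20.585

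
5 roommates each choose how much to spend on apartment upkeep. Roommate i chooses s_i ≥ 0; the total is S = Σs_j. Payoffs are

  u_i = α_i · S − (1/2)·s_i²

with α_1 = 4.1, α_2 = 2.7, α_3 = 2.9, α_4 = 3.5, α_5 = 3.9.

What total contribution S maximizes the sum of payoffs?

Planner FOC: ∂(Σu_j)/∂s_i = (Σα_j) − s_i = 0, so s_i^SO = Σα_j = 17.1 for every i; S^SO = 85.5.

85.5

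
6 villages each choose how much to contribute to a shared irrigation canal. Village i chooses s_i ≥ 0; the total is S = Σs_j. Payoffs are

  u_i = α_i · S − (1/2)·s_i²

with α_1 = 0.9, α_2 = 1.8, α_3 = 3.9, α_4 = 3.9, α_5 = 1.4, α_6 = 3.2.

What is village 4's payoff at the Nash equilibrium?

Village i's FOC: ∂u_i/∂s_i = α_i − s_i = 0, so s_i* = α_i.
NE contributions = (0.9, 1.8, 3.9, 3.9, 1.4, 3.2); S = 15.1.
u_4 = α_4·S − ½·(s_4)² = 3.9·15.1 − ½·3.9² = 51.285.

51.285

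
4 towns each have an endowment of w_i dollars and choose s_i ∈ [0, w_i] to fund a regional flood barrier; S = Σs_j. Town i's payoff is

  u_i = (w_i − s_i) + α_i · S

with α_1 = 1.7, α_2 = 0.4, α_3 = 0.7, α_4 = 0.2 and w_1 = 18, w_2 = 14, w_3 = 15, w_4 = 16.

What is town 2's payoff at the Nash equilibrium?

∂u_i/∂s_i = α_i − 1, so town i contributes w_i if α_i > 1, else 0.
α_i > 1 for i ∈ {1}; NE contributions (18, 0, 0, 0), S = 18.
u_2 = (14 − 0) + 0.4·18 = 21.2.

21.2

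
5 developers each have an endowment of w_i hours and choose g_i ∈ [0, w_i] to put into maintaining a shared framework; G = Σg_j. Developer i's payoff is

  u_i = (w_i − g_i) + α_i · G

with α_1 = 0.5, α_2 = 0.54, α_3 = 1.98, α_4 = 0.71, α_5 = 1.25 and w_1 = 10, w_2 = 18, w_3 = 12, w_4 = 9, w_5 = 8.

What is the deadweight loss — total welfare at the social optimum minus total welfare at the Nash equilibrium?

147.26

∂u_i/∂g_i = α_i − 1, so developer i contributes w_i if α_i > 1, else 0.
α_i > 1 for i ∈ {3, 5}; NE contributions (0, 0, 12, 0, 8), G = 20.
W^NE = Σw_i − G^NE + (Σα_i)·G^NE = 57 + 3.98·20 = 136.6.
Planner: ∂(Σu_j)/∂g_i = Σα_j − 1 = 3.98 > 0, so everyone contributes w_i; G^SO = 57, W^SO = 57 + 3.98·57 = 283.86.
Deadweight loss = 147.26.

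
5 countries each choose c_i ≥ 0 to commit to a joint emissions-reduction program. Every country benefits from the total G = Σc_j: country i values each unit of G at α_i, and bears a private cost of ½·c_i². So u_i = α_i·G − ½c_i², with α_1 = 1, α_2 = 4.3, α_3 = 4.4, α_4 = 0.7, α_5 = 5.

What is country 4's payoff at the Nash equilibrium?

10.535

Country i's FOC: ∂u_i/∂c_i = α_i − c_i = 0, so c_i* = α_i.
NE contributions = (1, 4.3, 4.4, 0.7, 5); G = 15.4.
u_4 = α_4·G − ½·(c_4)² = 0.7·15.4 − ½·0.7² = 10.535.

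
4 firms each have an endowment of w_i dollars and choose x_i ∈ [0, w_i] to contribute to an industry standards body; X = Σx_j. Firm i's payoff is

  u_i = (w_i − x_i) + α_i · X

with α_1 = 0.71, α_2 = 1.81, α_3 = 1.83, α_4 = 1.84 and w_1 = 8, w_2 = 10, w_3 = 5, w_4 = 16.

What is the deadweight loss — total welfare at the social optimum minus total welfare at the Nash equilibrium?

41.52

∂u_i/∂x_i = α_i − 1, so firm i contributes w_i if α_i > 1, else 0.
α_i > 1 for i ∈ {2, 3, 4}; NE contributions (0, 10, 5, 16), X = 31.
W^NE = Σw_i − X^NE + (Σα_i)·X^NE = 39 + 5.19·31 = 199.89.
Planner: ∂(Σu_j)/∂x_i = Σα_j − 1 = 5.19 > 0, so everyone contributes w_i; X^SO = 39, W^SO = 39 + 5.19·39 = 241.41.
Deadweight loss = 41.52.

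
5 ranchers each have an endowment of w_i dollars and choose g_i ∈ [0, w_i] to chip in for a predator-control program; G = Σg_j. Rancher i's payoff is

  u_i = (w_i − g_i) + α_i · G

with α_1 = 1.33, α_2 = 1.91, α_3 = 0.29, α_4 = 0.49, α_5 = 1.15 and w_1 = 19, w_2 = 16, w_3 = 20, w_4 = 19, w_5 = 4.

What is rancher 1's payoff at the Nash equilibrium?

∂u_i/∂g_i = α_i − 1, so rancher i contributes w_i if α_i > 1, else 0.
α_i > 1 for i ∈ {1, 2, 5}; NE contributions (19, 16, 0, 0, 4), G = 39.
u_1 = (19 − 19) + 1.33·39 = 51.87.

51.87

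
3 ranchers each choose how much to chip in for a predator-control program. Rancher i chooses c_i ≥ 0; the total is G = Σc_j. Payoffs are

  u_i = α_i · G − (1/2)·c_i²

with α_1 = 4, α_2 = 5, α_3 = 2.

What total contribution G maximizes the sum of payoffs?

Planner FOC: ∂(Σu_j)/∂c_i = (Σα_j) − c_i = 0, so c_i^SO = Σα_j = 11 for every i; G^SO = 33.

33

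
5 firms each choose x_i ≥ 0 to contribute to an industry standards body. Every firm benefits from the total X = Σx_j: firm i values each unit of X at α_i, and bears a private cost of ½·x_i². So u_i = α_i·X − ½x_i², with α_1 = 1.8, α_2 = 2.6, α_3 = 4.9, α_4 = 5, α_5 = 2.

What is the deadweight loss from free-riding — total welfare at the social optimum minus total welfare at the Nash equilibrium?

Firm i's FOC: ∂u_i/∂x_i = α_i − x_i = 0, so x_i* = α_i.
NE contributions = (1.8, 2.6, 4.9, 5, 2); X = 16.3.
W^NE = (Σα)·X − ½Σα_i² = 16.3² − ½·63.01 = 234.185.
Planner sets x_i = Σα_j = 16.3 for every i, so X^SO = 5·16.3 = 81.5.
W^SO = (Σα)·X^SO − ½·5·(Σα)² = (5/2)·16.3² = 664.225.
Deadweight loss = W^SO − W^NE = 430.04.

430.04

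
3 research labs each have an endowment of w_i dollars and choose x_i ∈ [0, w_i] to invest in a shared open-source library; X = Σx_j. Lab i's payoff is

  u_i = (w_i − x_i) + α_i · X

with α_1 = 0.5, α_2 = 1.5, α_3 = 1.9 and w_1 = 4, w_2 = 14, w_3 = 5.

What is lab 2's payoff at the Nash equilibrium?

∂u_i/∂x_i = α_i − 1, so lab i contributes w_i if α_i > 1, else 0.
α_i > 1 for i ∈ {2, 3}; NE contributions (0, 14, 5), X = 19.
u_2 = (14 − 14) + 1.5·19 = 28.5.

28.5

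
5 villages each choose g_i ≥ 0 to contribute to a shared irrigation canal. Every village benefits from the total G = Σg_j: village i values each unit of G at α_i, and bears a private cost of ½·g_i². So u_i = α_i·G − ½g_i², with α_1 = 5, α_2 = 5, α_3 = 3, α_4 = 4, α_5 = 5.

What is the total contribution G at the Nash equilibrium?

22

Village i's FOC: ∂u_i/∂g_i = α_i − g_i = 0, so g_i* = α_i.
NE contributions = (5, 5, 3, 4, 5); G = 22.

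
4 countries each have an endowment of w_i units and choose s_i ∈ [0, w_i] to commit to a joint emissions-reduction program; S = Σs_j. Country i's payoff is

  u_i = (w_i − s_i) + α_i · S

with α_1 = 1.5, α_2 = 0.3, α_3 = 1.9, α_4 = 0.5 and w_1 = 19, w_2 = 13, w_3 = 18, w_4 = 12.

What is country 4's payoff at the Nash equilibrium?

30.5

∂u_i/∂s_i = α_i − 1, so country i contributes w_i if α_i > 1, else 0.
α_i > 1 for i ∈ {1, 3}; NE contributions (19, 0, 18, 0), S = 37.
u_4 = (12 − 0) + 0.5·37 = 30.5.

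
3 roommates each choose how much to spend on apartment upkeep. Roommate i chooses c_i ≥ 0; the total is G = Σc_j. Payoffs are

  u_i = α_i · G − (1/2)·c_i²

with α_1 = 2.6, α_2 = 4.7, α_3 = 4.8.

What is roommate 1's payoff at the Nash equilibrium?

28.08

Roommate i's FOC: ∂u_i/∂c_i = α_i − c_i = 0, so c_i* = α_i.
NE contributions = (2.6, 4.7, 4.8); G = 12.1.
u_1 = α_1·G − ½·(c_1)² = 2.6·12.1 − ½·2.6² = 28.08.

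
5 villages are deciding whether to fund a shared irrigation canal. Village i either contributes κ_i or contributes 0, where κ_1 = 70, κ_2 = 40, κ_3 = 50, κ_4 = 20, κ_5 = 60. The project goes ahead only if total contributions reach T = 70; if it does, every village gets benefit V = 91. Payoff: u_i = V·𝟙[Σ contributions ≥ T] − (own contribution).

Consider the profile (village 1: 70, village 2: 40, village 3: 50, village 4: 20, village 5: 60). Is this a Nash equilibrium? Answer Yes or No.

No

Total = 240 ≥ 70: provided.
Village 1 (pledges 70, payoff 21): dropping to 0 → total 170, payoff 91. Profitable deviation.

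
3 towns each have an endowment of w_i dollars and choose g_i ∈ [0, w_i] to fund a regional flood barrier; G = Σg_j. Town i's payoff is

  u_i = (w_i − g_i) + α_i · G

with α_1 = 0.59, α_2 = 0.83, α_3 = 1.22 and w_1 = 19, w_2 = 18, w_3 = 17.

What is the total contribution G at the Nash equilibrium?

∂u_i/∂g_i = α_i − 1, so town i contributes w_i if α_i > 1, else 0.
α_i > 1 for i ∈ {3}; NE contributions (0, 0, 17), G = 17.

17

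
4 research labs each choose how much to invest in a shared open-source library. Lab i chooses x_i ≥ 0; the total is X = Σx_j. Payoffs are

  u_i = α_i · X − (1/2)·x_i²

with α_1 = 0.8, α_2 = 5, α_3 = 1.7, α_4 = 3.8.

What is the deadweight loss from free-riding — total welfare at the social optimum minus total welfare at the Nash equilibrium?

149.175

Lab i's FOC: ∂u_i/∂x_i = α_i − x_i = 0, so x_i* = α_i.
NE contributions = (0.8, 5, 1.7, 3.8); X = 11.3.
W^NE = (Σα)·X − ½Σα_i² = 11.3² − ½·42.97 = 106.205.
Planner sets x_i = Σα_j = 11.3 for every i, so X^SO = 4·11.3 = 45.2.
W^SO = (Σα)·X^SO − ½·4·(Σα)² = (4/2)·11.3² = 255.38.
Deadweight loss = W^SO − W^NE = 149.175.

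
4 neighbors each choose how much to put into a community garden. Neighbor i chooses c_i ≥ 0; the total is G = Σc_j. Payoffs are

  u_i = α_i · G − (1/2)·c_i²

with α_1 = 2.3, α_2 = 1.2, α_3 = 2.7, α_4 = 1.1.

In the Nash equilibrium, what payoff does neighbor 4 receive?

7.425

Neighbor i's FOC: ∂u_i/∂c_i = α_i − c_i = 0, so c_i* = α_i.
NE contributions = (2.3, 1.2, 2.7, 1.1); G = 7.3.
u_4 = α_4·G − ½·(c_4)² = 1.1·7.3 − ½·1.1² = 7.425.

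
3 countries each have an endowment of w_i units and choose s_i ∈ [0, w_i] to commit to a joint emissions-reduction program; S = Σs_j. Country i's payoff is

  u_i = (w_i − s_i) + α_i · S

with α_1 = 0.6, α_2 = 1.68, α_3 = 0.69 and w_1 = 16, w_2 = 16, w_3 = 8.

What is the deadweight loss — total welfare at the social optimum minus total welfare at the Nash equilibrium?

47.28

∂u_i/∂s_i = α_i − 1, so country i contributes w_i if α_i > 1, else 0.
α_i > 1 for i ∈ {2}; NE contributions (0, 16, 0), S = 16.
W^NE = Σw_i − S^NE + (Σα_i)·S^NE = 40 + 1.97·16 = 71.52.
Planner: ∂(Σu_j)/∂s_i = Σα_j − 1 = 1.97 > 0, so everyone contributes w_i; S^SO = 40, W^SO = 40 + 1.97·40 = 118.8.
Deadweight loss = 47.28.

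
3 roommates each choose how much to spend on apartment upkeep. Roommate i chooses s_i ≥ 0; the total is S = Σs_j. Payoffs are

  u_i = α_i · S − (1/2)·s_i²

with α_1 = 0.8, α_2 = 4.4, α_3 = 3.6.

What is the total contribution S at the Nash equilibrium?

Roommate i's FOC: ∂u_i/∂s_i = α_i − s_i = 0, so s_i* = α_i.
NE contributions = (0.8, 4.4, 3.6); S = 8.8.

8.8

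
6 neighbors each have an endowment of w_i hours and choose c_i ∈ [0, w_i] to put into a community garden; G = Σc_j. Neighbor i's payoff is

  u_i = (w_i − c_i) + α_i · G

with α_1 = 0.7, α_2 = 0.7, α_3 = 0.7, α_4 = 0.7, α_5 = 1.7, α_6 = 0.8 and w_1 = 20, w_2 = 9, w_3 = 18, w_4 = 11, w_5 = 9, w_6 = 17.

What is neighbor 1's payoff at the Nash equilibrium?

∂u_i/∂c_i = α_i − 1, so neighbor i contributes w_i if α_i > 1, else 0.
α_i > 1 for i ∈ {5}; NE contributions (0, 0, 0, 0, 9, 0), G = 9.
u_1 = (20 − 0) + 0.7·9 = 26.3.

26.3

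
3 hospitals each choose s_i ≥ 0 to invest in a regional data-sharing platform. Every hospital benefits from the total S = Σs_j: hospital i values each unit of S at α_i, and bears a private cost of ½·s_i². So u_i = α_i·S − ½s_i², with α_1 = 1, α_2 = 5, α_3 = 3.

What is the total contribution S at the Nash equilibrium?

Hospital i's FOC: ∂u_i/∂s_i = α_i − s_i = 0, so s_i* = α_i.
NE contributions = (1, 5, 3); S = 9.

9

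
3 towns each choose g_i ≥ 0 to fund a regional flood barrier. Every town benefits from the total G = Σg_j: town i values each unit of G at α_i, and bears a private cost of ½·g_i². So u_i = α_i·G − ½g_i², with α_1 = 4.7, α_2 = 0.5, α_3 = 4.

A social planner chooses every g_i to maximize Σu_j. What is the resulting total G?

Planner FOC: ∂(Σu_j)/∂g_i = (Σα_j) − g_i = 0, so g_i^SO = Σα_j = 9.2 for every i; G^SO = 27.6.

27.6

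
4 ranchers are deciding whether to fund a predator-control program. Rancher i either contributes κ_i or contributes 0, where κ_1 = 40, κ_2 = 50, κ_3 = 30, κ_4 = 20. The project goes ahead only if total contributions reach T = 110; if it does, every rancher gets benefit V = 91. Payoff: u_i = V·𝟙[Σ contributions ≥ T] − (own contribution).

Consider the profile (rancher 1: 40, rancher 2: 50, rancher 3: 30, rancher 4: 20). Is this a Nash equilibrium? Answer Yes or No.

Total = 140 ≥ 110: provided.
Rancher 1 (pledges 40, payoff 51): dropping to 0 → total 100, payoff 0. No gain.
Rancher 2 (pledges 50, payoff 41): dropping to 0 → total 90, payoff 0. No gain.
Rancher 3 (pledges 30, payoff 61): dropping to 0 → total 110, payoff 91. Profitable deviation.

No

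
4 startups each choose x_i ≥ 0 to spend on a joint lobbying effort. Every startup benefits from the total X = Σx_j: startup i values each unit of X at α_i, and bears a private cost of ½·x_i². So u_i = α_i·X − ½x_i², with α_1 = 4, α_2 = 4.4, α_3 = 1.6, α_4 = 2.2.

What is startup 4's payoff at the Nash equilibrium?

Startup i's FOC: ∂u_i/∂x_i = α_i − x_i = 0, so x_i* = α_i.
NE contributions = (4, 4.4, 1.6, 2.2); X = 12.2.
u_4 = α_4·X − ½·(x_4)² = 2.2·12.2 − ½·2.2² = 24.42.

24.42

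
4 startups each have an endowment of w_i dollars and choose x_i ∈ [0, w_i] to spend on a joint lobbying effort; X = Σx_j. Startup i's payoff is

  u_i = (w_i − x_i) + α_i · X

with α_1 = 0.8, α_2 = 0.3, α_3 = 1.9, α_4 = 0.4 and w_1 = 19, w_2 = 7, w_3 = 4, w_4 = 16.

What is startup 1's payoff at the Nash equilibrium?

22.2

∂u_i/∂x_i = α_i − 1, so startup i contributes w_i if α_i > 1, else 0.
α_i > 1 for i ∈ {3}; NE contributions (0, 0, 4, 0), X = 4.
u_1 = (19 − 0) + 0.8·4 = 22.2.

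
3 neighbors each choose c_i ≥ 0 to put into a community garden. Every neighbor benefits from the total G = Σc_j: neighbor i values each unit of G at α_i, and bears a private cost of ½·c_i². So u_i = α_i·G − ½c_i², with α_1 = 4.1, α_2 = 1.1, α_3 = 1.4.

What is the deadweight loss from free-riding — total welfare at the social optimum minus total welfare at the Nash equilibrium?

Neighbor i's FOC: ∂u_i/∂c_i = α_i − c_i = 0, so c_i* = α_i.
NE contributions = (4.1, 1.1, 1.4); G = 6.6.
W^NE = (Σα)·G − ½Σα_i² = 6.6² − ½·19.98 = 33.57.
Planner sets c_i = Σα_j = 6.6 for every i, so G^SO = 3·6.6 = 19.8.
W^SO = (Σα)·G^SO − ½·3·(Σα)² = (3/2)·6.6² = 65.34.
Deadweight loss = W^SO − W^NE = 31.77.

31.77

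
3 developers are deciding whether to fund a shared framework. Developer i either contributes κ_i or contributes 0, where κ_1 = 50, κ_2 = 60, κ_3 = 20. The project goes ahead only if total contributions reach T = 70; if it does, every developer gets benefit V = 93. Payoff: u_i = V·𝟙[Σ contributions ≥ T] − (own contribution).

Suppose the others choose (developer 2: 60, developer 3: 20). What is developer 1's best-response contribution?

Others' total = 80 ≥ 70; contributing adds cost 50 for no extra benefit.
Best response: 0.

0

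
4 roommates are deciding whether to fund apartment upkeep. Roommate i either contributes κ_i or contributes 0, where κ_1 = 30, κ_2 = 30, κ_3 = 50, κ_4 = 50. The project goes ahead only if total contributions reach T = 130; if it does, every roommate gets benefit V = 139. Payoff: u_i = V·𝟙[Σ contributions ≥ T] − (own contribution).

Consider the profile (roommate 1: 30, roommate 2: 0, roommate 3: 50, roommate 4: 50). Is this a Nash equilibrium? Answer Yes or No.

Yes

Total = 130 ≥ 130: provided.
Roommate 1 (pledges 30, payoff 109): dropping to 0 → total 100, payoff 0. No gain.
Roommate 2 (pledges 0, payoff 139): pledging 30 → total 160, payoff 109. No gain.
Roommate 3 (pledges 50, payoff 89): dropping to 0 → total 80, payoff 0. No gain.
Roommate 4 (pledges 50, payoff 89): dropping to 0 → total 80, payoff 0. No gain.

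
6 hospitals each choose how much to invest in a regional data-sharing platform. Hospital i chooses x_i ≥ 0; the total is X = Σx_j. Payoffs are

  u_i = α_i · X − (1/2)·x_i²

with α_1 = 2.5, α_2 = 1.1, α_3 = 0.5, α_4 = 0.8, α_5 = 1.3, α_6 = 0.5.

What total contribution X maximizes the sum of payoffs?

40.2

Planner FOC: ∂(Σu_j)/∂x_i = (Σα_j) − x_i = 0, so x_i^SO = Σα_j = 6.7 for every i; X^SO = 40.2.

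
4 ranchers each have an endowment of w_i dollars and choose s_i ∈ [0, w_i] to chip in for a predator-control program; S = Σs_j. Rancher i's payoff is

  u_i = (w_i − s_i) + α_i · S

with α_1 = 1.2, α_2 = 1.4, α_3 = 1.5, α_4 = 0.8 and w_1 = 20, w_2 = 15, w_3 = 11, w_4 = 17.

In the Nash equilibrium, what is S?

46

∂u_i/∂s_i = α_i − 1, so rancher i contributes w_i if α_i > 1, else 0.
α_i > 1 for i ∈ {1, 2, 3}; NE contributions (20, 15, 11, 0), S = 46.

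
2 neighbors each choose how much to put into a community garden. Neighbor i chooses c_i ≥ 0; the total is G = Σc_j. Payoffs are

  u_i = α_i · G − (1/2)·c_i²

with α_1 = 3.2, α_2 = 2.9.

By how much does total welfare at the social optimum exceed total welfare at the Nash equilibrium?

9.325

Neighbor i's FOC: ∂u_i/∂c_i = α_i − c_i = 0, so c_i* = α_i.
NE contributions = (3.2, 2.9); G = 6.1.
W^NE = (Σα)·G − ½Σα_i² = 6.1² − ½·18.65 = 27.885.
Planner sets c_i = Σα_j = 6.1 for every i, so G^SO = 2·6.1 = 12.2.
W^SO = (Σα)·G^SO − ½·2·(Σα)² = (2/2)·6.1² = 37.21.
Deadweight loss = W^SO − W^NE = 9.325.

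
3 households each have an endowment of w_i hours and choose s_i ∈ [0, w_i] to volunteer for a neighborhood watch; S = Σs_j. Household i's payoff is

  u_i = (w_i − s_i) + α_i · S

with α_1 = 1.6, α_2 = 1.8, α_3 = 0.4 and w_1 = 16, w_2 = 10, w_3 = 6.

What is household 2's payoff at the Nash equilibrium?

46.8

∂u_i/∂s_i = α_i − 1, so household i contributes w_i if α_i > 1, else 0.
α_i > 1 for i ∈ {1, 2}; NE contributions (16, 10, 0), S = 26.
u_2 = (10 − 10) + 1.8·26 = 46.8.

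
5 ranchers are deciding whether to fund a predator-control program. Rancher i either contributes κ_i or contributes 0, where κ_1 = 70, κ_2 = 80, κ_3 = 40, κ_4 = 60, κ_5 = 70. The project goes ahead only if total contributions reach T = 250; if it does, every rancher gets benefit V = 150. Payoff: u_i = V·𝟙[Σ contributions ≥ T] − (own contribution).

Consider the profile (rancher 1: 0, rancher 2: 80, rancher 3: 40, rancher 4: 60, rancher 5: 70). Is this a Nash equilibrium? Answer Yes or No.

Total = 250 ≥ 250: provided.
Rancher 1 (pledges 0, payoff 150): pledging 70 → total 320, payoff 80. No gain.
Rancher 2 (pledges 80, payoff 70): dropping to 0 → total 170, payoff 0. No gain.
Rancher 3 (pledges 40, payoff 110): dropping to 0 → total 210, payoff 0. No gain.
Rancher 4 (pledges 60, payoff 90): dropping to 0 → total 190, payoff 0. No gain.
Rancher 5 (pledges 70, payoff 80): dropping to 0 → total 180, payoff 0. No gain.

Yes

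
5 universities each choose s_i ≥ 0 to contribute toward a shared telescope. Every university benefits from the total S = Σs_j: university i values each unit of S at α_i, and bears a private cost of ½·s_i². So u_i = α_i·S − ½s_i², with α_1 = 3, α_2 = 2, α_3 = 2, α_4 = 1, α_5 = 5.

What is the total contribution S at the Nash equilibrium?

University i's FOC: ∂u_i/∂s_i = α_i − s_i = 0, so s_i* = α_i.
NE contributions = (3, 2, 2, 1, 5); S = 13.

13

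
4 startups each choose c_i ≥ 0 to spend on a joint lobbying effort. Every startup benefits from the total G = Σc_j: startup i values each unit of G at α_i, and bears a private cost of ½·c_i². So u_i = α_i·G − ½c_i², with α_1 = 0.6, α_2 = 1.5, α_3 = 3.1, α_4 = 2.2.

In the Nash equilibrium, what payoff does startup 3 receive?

18.135

Startup i's FOC: ∂u_i/∂c_i = α_i − c_i = 0, so c_i* = α_i.
NE contributions = (0.6, 1.5, 3.1, 2.2); G = 7.4.
u_3 = α_3·G − ½·(c_3)² = 3.1·7.4 − ½·3.1² = 18.135.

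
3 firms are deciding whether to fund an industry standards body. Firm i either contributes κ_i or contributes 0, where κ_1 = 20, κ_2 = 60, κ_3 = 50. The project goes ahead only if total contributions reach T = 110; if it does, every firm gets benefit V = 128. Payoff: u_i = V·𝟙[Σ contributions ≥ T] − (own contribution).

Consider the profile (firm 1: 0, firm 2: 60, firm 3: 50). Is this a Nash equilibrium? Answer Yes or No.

Yes

Total = 110 ≥ 110: provided.
Firm 1 (pledges 0, payoff 128): pledging 20 → total 130, payoff 108. No gain.
Firm 2 (pledges 60, payoff 68): dropping to 0 → total 50, payoff 0. No gain.
Firm 3 (pledges 50, payoff 78): dropping to 0 → total 60, payoff 0. No gain.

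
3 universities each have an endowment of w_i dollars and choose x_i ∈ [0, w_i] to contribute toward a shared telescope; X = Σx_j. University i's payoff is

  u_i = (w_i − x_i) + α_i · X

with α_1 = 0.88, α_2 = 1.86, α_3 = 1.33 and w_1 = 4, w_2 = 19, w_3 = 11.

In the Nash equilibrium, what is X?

30

∂u_i/∂x_i = α_i − 1, so university i contributes w_i if α_i > 1, else 0.
α_i > 1 for i ∈ {2, 3}; NE contributions (0, 19, 11), X = 30.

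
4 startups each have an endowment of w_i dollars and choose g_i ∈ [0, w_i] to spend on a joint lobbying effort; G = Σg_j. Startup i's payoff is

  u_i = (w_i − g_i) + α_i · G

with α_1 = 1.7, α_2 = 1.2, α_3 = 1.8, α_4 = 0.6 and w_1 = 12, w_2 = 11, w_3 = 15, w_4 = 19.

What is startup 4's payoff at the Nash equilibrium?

∂u_i/∂g_i = α_i − 1, so startup i contributes w_i if α_i > 1, else 0.
α_i > 1 for i ∈ {1, 2, 3}; NE contributions (12, 11, 15, 0), G = 38.
u_4 = (19 − 0) + 0.6·38 = 41.8.

41.8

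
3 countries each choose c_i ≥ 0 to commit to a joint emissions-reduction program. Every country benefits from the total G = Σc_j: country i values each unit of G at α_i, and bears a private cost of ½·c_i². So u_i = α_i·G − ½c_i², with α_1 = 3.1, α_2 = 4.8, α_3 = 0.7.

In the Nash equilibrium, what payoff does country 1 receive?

Country i's FOC: ∂u_i/∂c_i = α_i − c_i = 0, so c_i* = α_i.
NE contributions = (3.1, 4.8, 0.7); G = 8.6.
u_1 = α_1·G − ½·(c_1)² = 3.1·8.6 − ½·3.1² = 21.855.

21.855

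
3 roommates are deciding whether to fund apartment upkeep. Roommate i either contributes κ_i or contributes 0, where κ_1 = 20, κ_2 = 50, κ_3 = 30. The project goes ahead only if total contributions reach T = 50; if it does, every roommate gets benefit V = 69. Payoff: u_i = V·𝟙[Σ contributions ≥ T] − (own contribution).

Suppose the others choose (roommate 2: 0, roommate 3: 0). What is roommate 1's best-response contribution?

0

Others' total = 0. Even contributing 20 gives 20 < 50: no benefit either way.
Best response: 0.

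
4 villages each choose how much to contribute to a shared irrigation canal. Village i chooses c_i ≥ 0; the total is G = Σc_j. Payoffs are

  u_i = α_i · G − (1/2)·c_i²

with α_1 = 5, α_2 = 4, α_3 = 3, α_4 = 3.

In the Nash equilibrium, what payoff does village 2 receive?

52

Village i's FOC: ∂u_i/∂c_i = α_i − c_i = 0, so c_i* = α_i.
NE contributions = (5, 4, 3, 3); G = 15.
u_2 = α_2·G − ½·(c_2)² = 4·15 − ½·4² = 52.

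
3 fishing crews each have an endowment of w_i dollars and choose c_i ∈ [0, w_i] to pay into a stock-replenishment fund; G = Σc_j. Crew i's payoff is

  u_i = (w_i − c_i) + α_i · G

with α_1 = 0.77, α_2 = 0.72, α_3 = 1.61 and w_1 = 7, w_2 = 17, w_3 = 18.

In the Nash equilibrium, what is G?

18

∂u_i/∂c_i = α_i − 1, so crew i contributes w_i if α_i > 1, else 0.
α_i > 1 for i ∈ {3}; NE contributions (0, 0, 18), G = 18.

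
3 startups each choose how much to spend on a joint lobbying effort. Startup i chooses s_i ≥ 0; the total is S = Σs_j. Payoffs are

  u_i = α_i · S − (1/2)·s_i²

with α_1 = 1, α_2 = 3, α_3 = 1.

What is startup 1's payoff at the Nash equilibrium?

Startup i's FOC: ∂u_i/∂s_i = α_i − s_i = 0, so s_i* = α_i.
NE contributions = (1, 3, 1); S = 5.
u_1 = α_1·S − ½·(s_1)² = 1·5 − ½·1² = 4.5.

4.5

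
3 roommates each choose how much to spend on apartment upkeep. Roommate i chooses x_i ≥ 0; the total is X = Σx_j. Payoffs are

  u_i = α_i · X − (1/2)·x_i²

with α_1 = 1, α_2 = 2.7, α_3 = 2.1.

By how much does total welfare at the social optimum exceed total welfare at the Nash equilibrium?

23.17

Roommate i's FOC: ∂u_i/∂x_i = α_i − x_i = 0, so x_i* = α_i.
NE contributions = (1, 2.7, 2.1); X = 5.8.
W^NE = (Σα)·X − ½Σα_i² = 5.8² − ½·12.7 = 27.29.
Planner sets x_i = Σα_j = 5.8 for every i, so X^SO = 3·5.8 = 17.4.
W^SO = (Σα)·X^SO − ½·3·(Σα)² = (3/2)·5.8² = 50.46.
Deadweight loss = W^SO − W^NE = 23.17.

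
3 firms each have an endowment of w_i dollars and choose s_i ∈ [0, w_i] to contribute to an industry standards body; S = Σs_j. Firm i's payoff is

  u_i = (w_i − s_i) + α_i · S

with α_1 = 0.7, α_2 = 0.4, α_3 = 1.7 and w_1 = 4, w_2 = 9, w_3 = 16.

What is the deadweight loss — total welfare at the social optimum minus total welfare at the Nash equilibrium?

23.4

∂u_i/∂s_i = α_i − 1, so firm i contributes w_i if α_i > 1, else 0.
α_i > 1 for i ∈ {3}; NE contributions (0, 0, 16), S = 16.
W^NE = Σw_i − S^NE + (Σα_i)·S^NE = 29 + 1.8·16 = 57.8.
Planner: ∂(Σu_j)/∂s_i = Σα_j − 1 = 1.8 > 0, so everyone contributes w_i; S^SO = 29, W^SO = 29 + 1.8·29 = 81.2.
Deadweight loss = 23.4.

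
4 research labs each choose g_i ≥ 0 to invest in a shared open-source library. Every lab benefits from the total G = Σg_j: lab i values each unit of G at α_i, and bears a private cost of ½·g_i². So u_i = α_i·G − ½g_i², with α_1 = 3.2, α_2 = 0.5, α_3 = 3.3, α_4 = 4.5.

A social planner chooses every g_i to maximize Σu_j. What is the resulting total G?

Planner FOC: ∂(Σu_j)/∂g_i = (Σα_j) − g_i = 0, so g_i^SO = Σα_j = 11.5 for every i; G^SO = 46.

46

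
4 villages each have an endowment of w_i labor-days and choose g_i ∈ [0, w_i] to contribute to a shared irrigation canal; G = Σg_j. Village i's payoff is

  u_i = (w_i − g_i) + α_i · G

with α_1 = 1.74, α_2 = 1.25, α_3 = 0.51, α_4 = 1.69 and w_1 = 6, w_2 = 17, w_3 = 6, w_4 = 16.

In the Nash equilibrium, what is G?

39

∂u_i/∂g_i = α_i − 1, so village i contributes w_i if α_i > 1, else 0.
α_i > 1 for i ∈ {1, 2, 4}; NE contributions (6, 17, 0, 16), G = 39.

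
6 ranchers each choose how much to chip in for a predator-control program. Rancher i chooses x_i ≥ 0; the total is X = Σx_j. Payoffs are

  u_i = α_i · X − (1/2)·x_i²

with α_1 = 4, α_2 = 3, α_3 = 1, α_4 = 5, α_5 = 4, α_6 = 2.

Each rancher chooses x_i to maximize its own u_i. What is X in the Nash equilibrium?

19

Rancher i's FOC: ∂u_i/∂x_i = α_i − x_i = 0, so x_i* = α_i.
NE contributions = (4, 3, 1, 5, 4, 2); X = 19.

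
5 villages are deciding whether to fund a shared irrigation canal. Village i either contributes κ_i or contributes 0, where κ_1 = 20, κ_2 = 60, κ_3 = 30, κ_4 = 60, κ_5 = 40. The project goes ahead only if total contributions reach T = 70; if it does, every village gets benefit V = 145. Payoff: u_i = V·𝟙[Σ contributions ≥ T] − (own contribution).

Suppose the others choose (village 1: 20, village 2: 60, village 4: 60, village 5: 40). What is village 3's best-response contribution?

Others' total = 180 ≥ 70; contributing adds cost 30 for no extra benefit.
Best response: 0.

0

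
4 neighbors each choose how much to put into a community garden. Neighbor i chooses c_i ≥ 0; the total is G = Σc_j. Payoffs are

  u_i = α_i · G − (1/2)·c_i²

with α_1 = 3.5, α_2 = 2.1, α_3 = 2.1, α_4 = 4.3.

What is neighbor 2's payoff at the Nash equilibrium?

22.995

Neighbor i's FOC: ∂u_i/∂c_i = α_i − c_i = 0, so c_i* = α_i.
NE contributions = (3.5, 2.1, 2.1, 4.3); G = 12.
u_2 = α_2·G − ½·(c_2)² = 2.1·12 − ½·2.1² = 22.995.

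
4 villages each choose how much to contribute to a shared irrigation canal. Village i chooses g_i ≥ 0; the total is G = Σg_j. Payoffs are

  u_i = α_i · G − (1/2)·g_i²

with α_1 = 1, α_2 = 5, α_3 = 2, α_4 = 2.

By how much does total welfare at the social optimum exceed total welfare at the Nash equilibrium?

117

Village i's FOC: ∂u_i/∂g_i = α_i − g_i = 0, so g_i* = α_i.
NE contributions = (1, 5, 2, 2); G = 10.
W^NE = (Σα)·G − ½Σα_i² = 10² − ½·34 = 83.
Planner sets g_i = Σα_j = 10 for every i, so G^SO = 4·10 = 40.
W^SO = (Σα)·G^SO − ½·4·(Σα)² = (4/2)·10² = 200.
Deadweight loss = W^SO − W^NE = 117.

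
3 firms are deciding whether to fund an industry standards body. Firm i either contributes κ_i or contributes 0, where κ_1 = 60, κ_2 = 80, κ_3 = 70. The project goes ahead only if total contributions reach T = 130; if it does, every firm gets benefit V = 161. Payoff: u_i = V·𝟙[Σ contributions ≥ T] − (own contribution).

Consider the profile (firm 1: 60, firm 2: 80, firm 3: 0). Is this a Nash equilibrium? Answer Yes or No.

Total = 140 ≥ 130: provided.
Firm 1 (pledges 60, payoff 101): dropping to 0 → total 80, payoff 0. No gain.
Firm 2 (pledges 80, payoff 81): dropping to 0 → total 60, payoff 0. No gain.
Firm 3 (pledges 0, payoff 161): pledging 70 → total 210, payoff 91. No gain.

Yes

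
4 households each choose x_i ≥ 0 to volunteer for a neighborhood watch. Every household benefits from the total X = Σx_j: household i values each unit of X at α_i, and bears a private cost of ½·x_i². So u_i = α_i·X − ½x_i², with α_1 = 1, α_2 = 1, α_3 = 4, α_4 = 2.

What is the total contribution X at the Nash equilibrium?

8

Household i's FOC: ∂u_i/∂x_i = α_i − x_i = 0, so x_i* = α_i.
NE contributions = (1, 1, 4, 2); X = 8.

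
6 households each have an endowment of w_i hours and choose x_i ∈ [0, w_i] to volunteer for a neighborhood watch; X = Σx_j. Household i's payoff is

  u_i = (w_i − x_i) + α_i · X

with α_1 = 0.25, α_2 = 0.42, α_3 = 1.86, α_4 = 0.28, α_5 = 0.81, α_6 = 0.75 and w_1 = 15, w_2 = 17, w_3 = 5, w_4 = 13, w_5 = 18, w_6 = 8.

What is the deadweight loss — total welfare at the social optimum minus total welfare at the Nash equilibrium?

∂u_i/∂x_i = α_i − 1, so household i contributes w_i if α_i > 1, else 0.
α_i > 1 for i ∈ {3}; NE contributions (0, 0, 5, 0, 0, 0), X = 5.
W^NE = Σw_i − X^NE + (Σα_i)·X^NE = 76 + 3.37·5 = 92.85.
Planner: ∂(Σu_j)/∂x_i = Σα_j − 1 = 3.37 > 0, so everyone contributes w_i; X^SO = 76, W^SO = 76 + 3.37·76 = 332.12.
Deadweight loss = 239.27.

239.27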